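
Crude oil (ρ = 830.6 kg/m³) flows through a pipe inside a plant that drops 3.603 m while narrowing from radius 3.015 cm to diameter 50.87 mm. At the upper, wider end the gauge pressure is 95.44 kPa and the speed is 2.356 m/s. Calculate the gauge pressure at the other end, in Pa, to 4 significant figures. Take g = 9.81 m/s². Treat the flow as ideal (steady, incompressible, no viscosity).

P₂ ≈ 122600 Pa

By continuity, v₂ = v₁·A₁/A₂ = 2.356·(28.56/20.32) = 3.310 m/s.
Energy conservation along the streamline gives P₂ = P₁ − ½ρ(v₂² − v₁²) − ρg(h₂ − h₁).
P₂ = 95440 + ½·830.6·(2.356² − 3.310²) − 830.6·9.81·(−3.603) = 95440 + (-2246) − (-29360) = 122600 Pa.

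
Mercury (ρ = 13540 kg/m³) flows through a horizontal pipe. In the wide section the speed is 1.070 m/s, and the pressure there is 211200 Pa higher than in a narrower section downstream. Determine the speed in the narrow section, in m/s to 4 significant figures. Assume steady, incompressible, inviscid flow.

v₂ ≈ 5.687 m/s

Horizontal Bernoulli: P₁ + ½ρv₁² = P₂ + ½ρv₂², so v₂² = v₁² + 2(P₁ − P₂)/ρ.
v₂ = √(1.070² + 2·211200/13540) = √(1.145 + 31.20) = 5.687 m/s.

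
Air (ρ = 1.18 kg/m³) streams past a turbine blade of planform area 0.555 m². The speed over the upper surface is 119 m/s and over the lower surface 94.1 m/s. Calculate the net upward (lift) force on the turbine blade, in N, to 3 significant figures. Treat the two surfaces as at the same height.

With equal heights on the two surfaces, Bernoulli gives P_lower − P_upper = ½ρ(v_upper² − v_lower²).
ΔP = ½·1.18·(119² − 94.1²) = 3130 Pa.
Lift = ΔP · A = 3130 × 0.555 = 1740 N.

F ≈ 1740 N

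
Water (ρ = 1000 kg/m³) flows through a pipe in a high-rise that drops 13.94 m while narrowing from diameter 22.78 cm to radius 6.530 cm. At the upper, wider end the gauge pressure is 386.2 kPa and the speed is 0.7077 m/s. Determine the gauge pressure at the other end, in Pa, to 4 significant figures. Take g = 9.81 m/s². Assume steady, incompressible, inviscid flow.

Mass conservation (A₁v₁ = A₂v₂) gives v₂ = 0.7077 × 407.6/134.0 = 2.153 m/s.
Bernoulli: P₁ + ½ρv₁² + ρg h₁ = P₂ + ½ρv₂² + ρg h₂, so P₂ = P₁ + ½ρ(v₁² − v₂²) − ρg(h₂ − h₁).
P₂ = 386200 + ½·1000·(0.7077² − 2.153²) − 1000·9.81·(−13.94) = 386200 + (-2068) − (-136800) = 520900 Pa.

P₂ ≈ 520900 Pa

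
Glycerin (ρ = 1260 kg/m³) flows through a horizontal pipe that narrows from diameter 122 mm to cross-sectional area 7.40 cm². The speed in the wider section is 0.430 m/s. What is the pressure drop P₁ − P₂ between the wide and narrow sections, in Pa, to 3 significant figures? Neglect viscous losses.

ΔP ≈ 29000 Pa

The volume flow rate is constant, so v₂ = (A₁/A₂)v₁ = (117/7.40)·0.430 = 6.79 m/s.
Bernoulli (h₁ = h₂): P₁ − P₂ = ½ρ(v₂² − v₁²).
P₁ − P₂ = ½·1260·(6.79² − 0.430²) = ½·1260·46.0 = 29000 Pa.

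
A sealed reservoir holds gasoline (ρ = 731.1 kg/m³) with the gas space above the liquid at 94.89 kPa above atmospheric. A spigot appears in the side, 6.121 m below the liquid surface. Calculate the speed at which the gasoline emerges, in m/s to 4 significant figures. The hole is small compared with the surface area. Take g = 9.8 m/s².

v = 19.48 m/s

Take point 1 at the surface (v₁ ≈ 0) and point 2 at the hole (at atmospheric pressure). Bernoulli: P₁ + ρg h = P_atm + ½ρv₂².
With P₁ − P_atm = 94890 Pa, v₂ = √(2gh + 2ΔP/ρ) = √(2·9.8·6.121 + 2·94890/731.1) = 19.48 m/s.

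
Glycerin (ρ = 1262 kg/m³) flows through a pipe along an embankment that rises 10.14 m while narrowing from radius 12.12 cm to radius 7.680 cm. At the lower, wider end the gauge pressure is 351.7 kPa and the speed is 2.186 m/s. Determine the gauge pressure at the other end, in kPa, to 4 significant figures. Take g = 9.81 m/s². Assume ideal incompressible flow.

P₂ ≈ 210.5 kPa

Mass conservation (A₁v₁ = A₂v₂) gives v₂ = 2.186 × 461.5/185.3 = 5.444 m/s.
Bernoulli: P₁ + ½ρv₁² + ρg h₁ = P₂ + ½ρv₂² + ρg h₂, so P₂ = P₁ + ½ρ(v₁² − v₂²) − ρg(h₂ − h₁).
P₂ = 351700 + ½·1262·(2.186² − 5.444²) − 1262·9.81·(+10.14) = 351700 + (-15690) − (125500) = 210500 Pa.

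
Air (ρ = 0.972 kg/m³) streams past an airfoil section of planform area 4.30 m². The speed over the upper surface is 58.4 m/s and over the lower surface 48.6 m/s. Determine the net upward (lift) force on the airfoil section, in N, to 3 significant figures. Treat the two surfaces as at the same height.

With equal heights on the two surfaces, Bernoulli gives P_lower − P_upper = ½ρ(v_upper² − v_lower²).
ΔP = ½·0.972·(58.4² − 48.6²) = 510 Pa.
Lift = ΔP · A = 510 × 4.30 = 2190 N.

F ≈ 2190 N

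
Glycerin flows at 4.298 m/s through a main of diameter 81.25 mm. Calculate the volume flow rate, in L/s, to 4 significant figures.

Q = A·v = 0.005185 m² × 4.298 m/s = 0.02228 m³/s.
Converting: 0.02228 m³/s × 1000 = 22.28 L/s.

Q ≈ 22.28 L/s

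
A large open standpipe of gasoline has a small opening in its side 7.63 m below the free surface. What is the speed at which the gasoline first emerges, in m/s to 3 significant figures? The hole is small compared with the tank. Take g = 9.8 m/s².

The surface is effectively still and both ends are open, so ½v² = gh and v = √(2·9.8·7.63) = 12.2 m/s.

v = 12.2 m/s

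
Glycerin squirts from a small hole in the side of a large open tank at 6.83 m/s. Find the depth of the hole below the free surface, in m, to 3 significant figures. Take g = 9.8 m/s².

Inverting v = √(2gh) gives h = v² / 2g.
h = 6.83²/(2·9.8) = 46.6/19.60 = 2.38 m.

2.38 m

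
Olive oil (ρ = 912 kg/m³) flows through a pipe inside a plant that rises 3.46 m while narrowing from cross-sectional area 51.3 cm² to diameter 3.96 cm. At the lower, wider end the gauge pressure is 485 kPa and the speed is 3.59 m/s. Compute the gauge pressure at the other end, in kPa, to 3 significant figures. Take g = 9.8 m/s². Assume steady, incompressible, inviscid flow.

Continuity gives A₁v₁ = A₂v₂, so v₂ = (51.3 cm²)/(12.3 cm²) × 3.59 m/s = 15.0 m/s.
Applying Bernoulli between the two ends and solving for P₂: P₂ = P₁ + ½ρ(v₁² − v₂²) − ρgΔh.
P₂ = 485000 + ½·912·(3.59² − 15.0²) − 912·9.8·(+3.46) = 485000 + (-96100) − (30900) = 358000 Pa.

P₂ ≈ 358 kPa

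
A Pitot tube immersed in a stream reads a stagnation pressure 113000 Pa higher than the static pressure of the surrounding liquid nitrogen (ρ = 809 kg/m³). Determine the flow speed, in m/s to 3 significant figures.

The dynamic pressure equals the rise in static pressure at the stagnation point: ΔP = ½ρv².
v = √(2ΔP/ρ) = √(2·113000/809) = 16.7 m/s.

v ≈ 16.7 m/s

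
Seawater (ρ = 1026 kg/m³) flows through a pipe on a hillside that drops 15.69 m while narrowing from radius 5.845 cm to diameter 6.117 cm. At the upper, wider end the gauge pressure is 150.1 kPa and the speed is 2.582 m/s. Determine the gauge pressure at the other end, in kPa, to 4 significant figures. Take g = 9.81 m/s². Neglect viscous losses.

P₂ ≈ 265.8 kPa

Mass conservation (A₁v₁ = A₂v₂) gives v₂ = 2.582 × 107.3/29.39 = 9.430 m/s.
Bernoulli: P₁ + ½ρv₁² + ρg h₁ = P₂ + ½ρv₂² + ρg h₂, so P₂ = P₁ + ½ρ(v₁² − v₂²) − ρg(h₂ − h₁).
P₂ = 150100 + ½·1026·(2.582² − 9.430²) − 1026·9.81·(−15.69) = 150100 + (-42200) − (-157900) = 265800 Pa.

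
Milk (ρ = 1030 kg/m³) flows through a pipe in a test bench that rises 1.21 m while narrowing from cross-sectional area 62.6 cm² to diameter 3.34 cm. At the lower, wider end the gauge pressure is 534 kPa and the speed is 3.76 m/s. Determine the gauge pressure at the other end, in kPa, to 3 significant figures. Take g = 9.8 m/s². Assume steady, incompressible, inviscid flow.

By continuity, v₂ = v₁·A₁/A₂ = 3.76·(62.6/8.76) = 26.9 m/s.
Applying Bernoulli between the two ends and solving for P₂: P₂ = P₁ + ½ρ(v₁² − v₂²) − ρgΔh.
P₂ = 534000 + ½·1030·(3.76² − 26.9²) − 1030·9.8·(+1.21) = 534000 + (-364000) − (12200) = 157000 Pa.

P₂ ≈ 157 kPa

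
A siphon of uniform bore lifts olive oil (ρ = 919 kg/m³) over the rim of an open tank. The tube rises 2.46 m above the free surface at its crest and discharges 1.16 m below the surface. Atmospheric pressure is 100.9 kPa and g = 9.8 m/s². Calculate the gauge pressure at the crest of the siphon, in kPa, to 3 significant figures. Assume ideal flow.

The outlet speed comes from Torricelli: v = √(2g·1.16) = 4.77 m/s.
With constant cross-section the crest speed equals v; applying Bernoulli from the surface up to the crest, P_top = P_atm − ½ρv² − ρg·h_top.
P_top = 100900 − ½·919·4.77² − 919·9.8·2.46 = 68300 Pa. So P_gauge = P_top − P_atm = -32600 Pa.

P_gauge ≈ -32.6 kPa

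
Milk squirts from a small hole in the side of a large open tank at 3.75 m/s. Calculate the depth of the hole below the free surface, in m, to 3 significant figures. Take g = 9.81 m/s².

h ≈ 0.717 m

Inverting v = √(2gh) gives h = v² / 2g.
h = 3.75²/(2·9.81) = 14.1/19.62 = 0.717 m.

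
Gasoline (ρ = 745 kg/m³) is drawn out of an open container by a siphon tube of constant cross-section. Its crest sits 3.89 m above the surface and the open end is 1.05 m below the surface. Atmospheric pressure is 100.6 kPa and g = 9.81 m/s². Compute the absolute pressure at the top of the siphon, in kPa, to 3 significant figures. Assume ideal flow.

The outlet speed comes from Torricelli: v = √(2g·1.05) = 4.54 m/s.
The bore is uniform, so the speed at the crest is the same v. Bernoulli surface→crest: P_atm = P_top + ½ρv² + ρg·h_top.
P_top = 100600 − ½·745·4.54² − 745·9.81·3.89 = 64500 Pa.

64.5 kPa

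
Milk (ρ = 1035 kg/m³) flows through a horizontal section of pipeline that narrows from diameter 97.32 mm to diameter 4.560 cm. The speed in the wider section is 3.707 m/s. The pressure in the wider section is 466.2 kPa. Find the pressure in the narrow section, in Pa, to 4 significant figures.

Mass conservation (A₁v₁ = A₂v₂) gives v₂ = 3.707 × 74.39/16.33 = 16.88 m/s.
Bernoulli (h₁ = h₂): P₁ − P₂ = ½ρ(v₂² − v₁²).
P₂ = P₁ − ½ρ(v₂² − v₁²) = 466200 − ½·1035·(16.88² − 3.707²) = 466200 − 140400 = 325800 Pa.

P₂ ≈ 325800 Pa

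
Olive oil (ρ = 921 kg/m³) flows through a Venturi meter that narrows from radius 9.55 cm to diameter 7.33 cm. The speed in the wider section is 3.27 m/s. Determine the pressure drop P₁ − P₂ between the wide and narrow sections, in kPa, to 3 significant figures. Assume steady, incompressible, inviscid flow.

Mass conservation (A₁v₁ = A₂v₂) gives v₂ = 3.27 × 287/42.2 = 22.2 m/s.
Along the horizontal streamline, P + ½ρv² is constant.
P₁ − P₂ = ½·921·(22.2² − 3.27²) = ½·921·482 = 222000 Pa.

ΔP = 222 kPa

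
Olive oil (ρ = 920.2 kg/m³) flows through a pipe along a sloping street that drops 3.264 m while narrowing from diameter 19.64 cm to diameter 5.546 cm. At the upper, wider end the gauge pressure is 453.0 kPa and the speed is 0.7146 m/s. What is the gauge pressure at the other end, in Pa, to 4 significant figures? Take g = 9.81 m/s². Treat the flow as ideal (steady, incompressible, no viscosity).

The volume flow rate is constant, so v₂ = (A₁/A₂)v₁ = (303.0/24.16)·0.7146 = 8.962 m/s.
Bernoulli: P₁ + ½ρv₁² + ρg h₁ = P₂ + ½ρv₂² + ρg h₂, so P₂ = P₁ + ½ρ(v₁² − v₂²) − ρg(h₂ − h₁).
P₂ = 453000 + ½·920.2·(0.7146² − 8.962²) − 920.2·9.81·(−3.264) = 453000 + (-36720) − (-29460) = 445700 Pa.

445700 Pa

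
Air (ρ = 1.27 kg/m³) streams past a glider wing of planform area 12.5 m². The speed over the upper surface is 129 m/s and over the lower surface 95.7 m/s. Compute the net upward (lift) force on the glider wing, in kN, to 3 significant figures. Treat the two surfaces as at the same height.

The faster flow above has the lower pressure; Bernoulli (same height) gives ΔP = ½ρ(v_up² − v_low²).
ΔP = ½·1.27·(129² − 95.7²) = 4750 Pa.
Lift = ΔP · A = 4750 × 12.5 = 59400 N.

F = 59.4 kN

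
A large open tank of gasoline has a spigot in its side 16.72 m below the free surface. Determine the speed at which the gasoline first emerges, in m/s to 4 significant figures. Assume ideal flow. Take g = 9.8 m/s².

With the surface at rest and both surface and jet at atmospheric pressure, Bernoulli gives ρg h = ½ρv², so v = √(2gh) = √(2·9.8·16.72) = 18.10 m/s.

v = 18.10 m/s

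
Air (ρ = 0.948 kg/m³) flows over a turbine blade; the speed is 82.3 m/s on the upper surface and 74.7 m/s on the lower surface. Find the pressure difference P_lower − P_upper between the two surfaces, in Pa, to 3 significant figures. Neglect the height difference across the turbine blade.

566 Pa

Bernoulli (same height): P_lower − P_upper = ½ρ(v_upper² − v_lower²).
ΔP = ½·0.948·(82.3² − 74.7²) = 566 Pa.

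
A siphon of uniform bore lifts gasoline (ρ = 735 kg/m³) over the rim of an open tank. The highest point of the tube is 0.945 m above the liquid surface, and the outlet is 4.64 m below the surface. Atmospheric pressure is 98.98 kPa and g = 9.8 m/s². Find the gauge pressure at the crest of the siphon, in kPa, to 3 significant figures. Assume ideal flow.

From the surface to the outlet (both open to atmosphere, surface at rest): v = √(2g·h_out) = √(2·9.8·4.64) = 9.54 m/s.
Continuity keeps v the same throughout the tube; from surface to crest, P_atm + 0 = P_top + ½ρv² + ρg·h_top.
P_top = 98980 − ½·735·9.54² − 735·9.8·0.945 = 58800 Pa. So P_gauge = P_top − P_atm = -40200 Pa.

P_gauge ≈ -40.2 kPa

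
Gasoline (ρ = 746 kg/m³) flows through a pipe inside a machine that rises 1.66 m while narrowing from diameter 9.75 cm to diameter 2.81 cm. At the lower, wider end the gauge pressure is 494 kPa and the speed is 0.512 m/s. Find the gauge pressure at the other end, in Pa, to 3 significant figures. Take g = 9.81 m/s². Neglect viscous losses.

P₂ ≈ 468000 Pa

By continuity, v₂ = v₁·A₁/A₂ = 0.512·(74.7/6.20) = 6.16 m/s.
Energy conservation along the streamline gives P₂ = P₁ − ½ρ(v₂² − v₁²) − ρg(h₂ − h₁).
P₂ = 494000 + ½·746·(0.512² − 6.16²) − 746·9.81·(+1.66) = 494000 + (-14100) − (12100) = 468000 Pa.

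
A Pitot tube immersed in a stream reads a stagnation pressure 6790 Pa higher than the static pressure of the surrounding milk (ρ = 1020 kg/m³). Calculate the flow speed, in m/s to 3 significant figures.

The dynamic pressure equals the rise in static pressure at the stagnation point: ΔP = ½ρv².
v = √(2ΔP/ρ) = √(2·6790/1020) = 3.65 m/s.

3.65 m/s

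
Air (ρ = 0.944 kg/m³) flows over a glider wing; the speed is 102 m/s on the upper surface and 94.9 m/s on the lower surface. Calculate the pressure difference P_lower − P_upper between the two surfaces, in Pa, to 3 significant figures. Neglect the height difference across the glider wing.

With negligible Δh, P + ½ρv² is constant, so P_low − P_up = ½ρ(v_up² − v_low²).
ΔP = ½·0.944·(102² − 94.9²) = 660 Pa.

ΔP = 660 Pa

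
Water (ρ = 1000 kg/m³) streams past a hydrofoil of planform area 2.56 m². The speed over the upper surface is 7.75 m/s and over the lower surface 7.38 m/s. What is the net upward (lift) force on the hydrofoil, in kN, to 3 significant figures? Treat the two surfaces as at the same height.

7.17 kN

From P + ½ρv² = const at equal height, P_low − P_up = ½ρ(v_up² − v_low²).
ΔP = ½·1000·(7.75² − 7.38²) = 2800 Pa.
Lift = ΔP · A = 2800 × 2.56 = 7170 N.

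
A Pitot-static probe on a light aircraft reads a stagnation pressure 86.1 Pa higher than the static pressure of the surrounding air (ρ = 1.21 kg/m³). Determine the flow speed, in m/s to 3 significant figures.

The dynamic pressure equals the rise in static pressure at the stagnation point: ΔP = ½ρv².
v = √(2ΔP/ρ) = √(2·86.1/1.21) = 11.9 m/s.

11.9 m/s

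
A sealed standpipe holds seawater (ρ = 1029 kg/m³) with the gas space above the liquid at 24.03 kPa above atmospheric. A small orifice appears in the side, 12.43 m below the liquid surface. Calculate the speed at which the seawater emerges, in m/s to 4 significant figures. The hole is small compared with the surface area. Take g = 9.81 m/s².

Take point 1 at the surface (v₁ ≈ 0) and point 2 at the hole (at atmospheric pressure). Bernoulli: P₁ + ρg h = P_atm + ½ρv₂².
With P₁ − P_atm = 24030 Pa, v₂ = √(2gh + 2ΔP/ρ) = √(2·9.81·12.43 + 2·24030/1029) = 17.05 m/s.

17.05 m/s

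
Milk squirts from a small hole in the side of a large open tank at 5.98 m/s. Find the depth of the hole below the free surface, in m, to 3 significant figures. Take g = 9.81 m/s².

For a small hole in a large open tank, ½v² = gh, giving h = v²/(2g).
h = 5.98²/(2·9.81) = 35.8/19.62 = 1.82 m.

1.82 m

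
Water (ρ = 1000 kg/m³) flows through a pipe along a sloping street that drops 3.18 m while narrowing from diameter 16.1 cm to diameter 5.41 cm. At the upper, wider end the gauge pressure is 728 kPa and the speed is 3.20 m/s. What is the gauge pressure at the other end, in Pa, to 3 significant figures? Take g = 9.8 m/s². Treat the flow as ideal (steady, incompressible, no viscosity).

The volume flow rate is constant, so v₂ = (A₁/A₂)v₁ = (204/23.0)·3.20 = 28.3 m/s.
Energy conservation along the streamline gives P₂ = P₁ − ½ρ(v₂² − v₁²) − ρg(h₂ − h₁).
P₂ = 728000 + ½·1000·(3.20² − 28.3²) − 1000·9.8·(−3.18) = 728000 + (-396000) − (-31200) = 363000 Pa.

P₂ ≈ 363000 Pa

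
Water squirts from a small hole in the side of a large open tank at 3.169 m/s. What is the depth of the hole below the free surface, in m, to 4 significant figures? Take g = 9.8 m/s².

0.5124 m

Torricelli: v = √(2gh), so h = v²/(2g).
h = 3.169²/(2·9.8) = 10.04/19.60 = 0.5124 m.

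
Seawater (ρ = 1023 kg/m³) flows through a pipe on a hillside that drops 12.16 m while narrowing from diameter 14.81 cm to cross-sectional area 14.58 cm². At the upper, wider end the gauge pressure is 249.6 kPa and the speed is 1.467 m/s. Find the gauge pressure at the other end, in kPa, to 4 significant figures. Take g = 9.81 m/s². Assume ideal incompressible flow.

The volume flow rate is constant, so v₂ = (A₁/A₂)v₁ = (172.3/14.58)·1.467 = 17.33 m/s.
Applying Bernoulli between the two ends and solving for P₂: P₂ = P₁ + ½ρ(v₁² − v₂²) − ρgΔh.
P₂ = 249600 + ½·1023·(1.467² − 17.33²) − 1023·9.81·(−12.16) = 249600 + (-152600) − (-122000) = 219100 Pa.

P₂ ≈ 219.1 kPa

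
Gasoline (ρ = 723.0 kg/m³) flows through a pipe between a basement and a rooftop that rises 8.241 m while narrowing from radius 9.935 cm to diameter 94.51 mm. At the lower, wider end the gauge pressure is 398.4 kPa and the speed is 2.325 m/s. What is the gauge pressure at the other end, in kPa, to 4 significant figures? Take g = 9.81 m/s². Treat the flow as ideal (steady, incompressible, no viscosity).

P₂ ≈ 303.7 kPa

Continuity gives A₁v₁ = A₂v₂, so v₂ = (310.1 cm²)/(70.15 cm²) × 2.325 m/s = 10.28 m/s.
Bernoulli: P₁ + ½ρv₁² + ρg h₁ = P₂ + ½ρv₂² + ρg h₂, so P₂ = P₁ + ½ρ(v₁² − v₂²) − ρg(h₂ − h₁).
P₂ = 398400 + ½·723.0·(2.325² − 10.28²) − 723.0·9.81·(+8.241) = 398400 + (-36230) − (58450) = 303700 Pa.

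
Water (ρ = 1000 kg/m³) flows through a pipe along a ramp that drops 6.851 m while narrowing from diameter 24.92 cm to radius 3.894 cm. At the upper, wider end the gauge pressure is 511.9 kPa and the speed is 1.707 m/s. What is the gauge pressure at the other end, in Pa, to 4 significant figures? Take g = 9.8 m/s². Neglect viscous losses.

P₂ = 427800 Pa

Mass conservation (A₁v₁ = A₂v₂) gives v₂ = 1.707 × 487.7/47.64 = 17.48 m/s.
Energy conservation along the streamline gives P₂ = P₁ − ½ρ(v₂² − v₁²) − ρg(h₂ − h₁).
P₂ = 511900 + ½·1000·(1.707² − 17.48²) − 1000·9.8·(−6.851) = 511900 + (-151300) − (-67140) = 427800 Pa.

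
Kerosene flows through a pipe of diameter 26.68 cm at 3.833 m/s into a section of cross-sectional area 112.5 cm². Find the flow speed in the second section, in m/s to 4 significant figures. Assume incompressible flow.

v₂ = 19.05 m/s

Continuity gives A₁v₁ = A₂v₂, so v₂ = (559.1 cm²)/(112.5 cm²) × 3.833 m/s = 19.05 m/s.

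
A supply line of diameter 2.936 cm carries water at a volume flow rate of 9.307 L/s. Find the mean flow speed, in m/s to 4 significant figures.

Q = 9.307 L/s = 0.009307 m³/s.
v = Q/A = 0.009307 / 0.0006770 = 13.75 m/s.

13.75 m/s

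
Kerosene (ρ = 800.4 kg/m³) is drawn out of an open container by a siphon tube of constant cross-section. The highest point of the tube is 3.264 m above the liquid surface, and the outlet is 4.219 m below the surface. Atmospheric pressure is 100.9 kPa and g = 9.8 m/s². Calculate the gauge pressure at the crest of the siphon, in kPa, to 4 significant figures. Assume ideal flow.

From the surface to the outlet (both open to atmosphere, surface at rest): v = √(2g·h_out) = √(2·9.8·4.219) = 9.094 m/s.
The bore is uniform, so the speed at the crest is the same v. Bernoulli surface→crest: P_atm = P_top + ½ρv² + ρg·h_top.
P_top = 100900 − ½·800.4·9.094² − 800.4·9.8·3.264 = 42200 Pa. So P_gauge = P_top − P_atm = -58700 Pa.

-58.70 kPa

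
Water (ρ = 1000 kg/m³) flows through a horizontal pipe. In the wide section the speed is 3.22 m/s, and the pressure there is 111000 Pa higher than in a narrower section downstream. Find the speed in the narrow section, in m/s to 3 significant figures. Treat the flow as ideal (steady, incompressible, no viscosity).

v₂ = 15.2 m/s

Horizontal Bernoulli: P₁ + ½ρv₁² = P₂ + ½ρv₂², so v₂² = v₁² + 2(P₁ − P₂)/ρ.
v₂ = √(3.22² + 2·111000/1000) = √(10.4 + 222) = 15.2 m/s.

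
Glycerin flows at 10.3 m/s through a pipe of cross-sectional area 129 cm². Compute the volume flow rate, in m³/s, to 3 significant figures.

0.133 m³/s

Q = A·v = 0.0129 m² × 10.3 m/s = 0.133 m³/s.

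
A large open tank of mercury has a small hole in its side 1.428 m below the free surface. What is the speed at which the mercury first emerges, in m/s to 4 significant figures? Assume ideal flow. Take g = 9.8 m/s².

v = 5.290 m/s

With the surface at rest and both surface and jet at atmospheric pressure, Bernoulli gives ρg h = ½ρv², so v = √(2gh) = √(2·9.8·1.428) = 5.290 m/s.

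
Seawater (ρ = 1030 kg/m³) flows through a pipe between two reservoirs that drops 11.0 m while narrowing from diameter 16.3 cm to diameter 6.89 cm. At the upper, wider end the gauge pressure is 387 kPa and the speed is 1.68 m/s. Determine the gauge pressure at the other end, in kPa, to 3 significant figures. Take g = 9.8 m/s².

454 kPa

By continuity, v₂ = v₁·A₁/A₂ = 1.68·(209/37.3) = 9.40 m/s.
Applying Bernoulli between the two ends and solving for P₂: P₂ = P₁ + ½ρ(v₁² − v₂²) − ρgΔh.
P₂ = 387000 + ½·1030·(1.68² − 9.40²) − 1030·9.8·(−11.0) = 387000 + (-44100) − (-111000) = 454000 Pa.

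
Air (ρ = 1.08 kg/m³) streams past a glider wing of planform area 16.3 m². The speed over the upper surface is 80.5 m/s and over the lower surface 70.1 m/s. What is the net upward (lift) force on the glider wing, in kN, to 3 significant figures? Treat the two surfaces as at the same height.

With equal heights on the two surfaces, Bernoulli gives P_lower − P_upper = ½ρ(v_upper² − v_lower²).
ΔP = ½·1.08·(80.5² − 70.1²) = 846 Pa.
Lift = ΔP · A = 846 × 16.3 = 13800 N.

F ≈ 13.8 kN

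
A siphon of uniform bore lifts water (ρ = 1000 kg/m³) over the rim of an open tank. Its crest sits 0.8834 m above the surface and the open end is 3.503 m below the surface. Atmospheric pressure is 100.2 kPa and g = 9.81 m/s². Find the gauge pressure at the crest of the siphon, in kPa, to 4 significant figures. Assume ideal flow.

P_gauge ≈ -43.03 kPa

Bernoulli surface→outlet gives ½v² = g·h_out, so v = √(2·9.81·3.503) = 8.290 m/s.
The bore is uniform, so the speed at the crest is the same v. Bernoulli surface→crest: P_atm = P_top + ½ρv² + ρg·h_top.
P_top = 100200 − ½·1000·8.290² − 1000·9.81·0.8834 = 57170 Pa. So P_gauge = P_top − P_atm = -43030 Pa.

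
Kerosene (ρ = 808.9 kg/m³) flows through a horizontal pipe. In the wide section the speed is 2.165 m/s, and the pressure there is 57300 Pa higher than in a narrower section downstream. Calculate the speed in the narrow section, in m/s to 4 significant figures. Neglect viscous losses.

Horizontal Bernoulli: P₁ + ½ρv₁² = P₂ + ½ρv₂², so v₂² = v₁² + 2(P₁ − P₂)/ρ.
v₂ = √(2.165² + 2·57300/808.9) = √(4.687 + 141.7) = 12.10 m/s.

12.10 m/s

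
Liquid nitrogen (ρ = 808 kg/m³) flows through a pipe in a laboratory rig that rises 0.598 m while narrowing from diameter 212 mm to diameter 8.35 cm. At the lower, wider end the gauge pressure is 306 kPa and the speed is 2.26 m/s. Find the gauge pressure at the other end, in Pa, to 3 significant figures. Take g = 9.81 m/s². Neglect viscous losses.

Continuity gives A₁v₁ = A₂v₂, so v₂ = (353 cm²)/(54.8 cm²) × 2.26 m/s = 14.6 m/s.
Bernoulli: P₁ + ½ρv₁² + ρg h₁ = P₂ + ½ρv₂² + ρg h₂, so P₂ = P₁ + ½ρ(v₁² − v₂²) − ρg(h₂ − h₁).
P₂ = 306000 + ½·808·(2.26² − 14.6²) − 808·9.81·(+0.598) = 306000 + (-83700) − (4740) = 218000 Pa.

P₂ = 218000 Pa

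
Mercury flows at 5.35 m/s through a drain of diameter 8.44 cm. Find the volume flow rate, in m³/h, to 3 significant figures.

Q ≈ 108 m³/h

Q = A·v = 0.00559 m² × 5.35 m/s = 0.0299 m³/s.
Converting: 0.0299 m³/s × 3600 = 108 m³/h.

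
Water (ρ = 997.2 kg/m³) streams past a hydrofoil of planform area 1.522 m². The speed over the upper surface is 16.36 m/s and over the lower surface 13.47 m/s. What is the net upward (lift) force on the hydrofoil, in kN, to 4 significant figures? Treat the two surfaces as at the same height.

From P + ½ρv² = const at equal height, P_low − P_up = ½ρ(v_up² − v_low²).
ΔP = ½·997.2·(16.36² − 13.47²) = 42980 Pa.
Lift = ΔP · A = 42980 × 1.522 = 65420 N.

F ≈ 65.42 kN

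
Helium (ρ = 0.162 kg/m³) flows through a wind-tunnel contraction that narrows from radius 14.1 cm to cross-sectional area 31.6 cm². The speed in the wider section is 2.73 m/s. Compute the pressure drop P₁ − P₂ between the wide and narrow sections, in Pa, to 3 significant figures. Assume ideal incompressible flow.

Continuity gives A₁v₁ = A₂v₂, so v₂ = (625 cm²)/(31.6 cm²) × 2.73 m/s = 54.0 m/s.
Bernoulli (h₁ = h₂): P₁ − P₂ = ½ρ(v₂² − v₁²).
P₁ − P₂ = ½·0.162·(54.0² − 2.73²) = ½·0.162·2900 = 235 Pa.

ΔP ≈ 235 Pa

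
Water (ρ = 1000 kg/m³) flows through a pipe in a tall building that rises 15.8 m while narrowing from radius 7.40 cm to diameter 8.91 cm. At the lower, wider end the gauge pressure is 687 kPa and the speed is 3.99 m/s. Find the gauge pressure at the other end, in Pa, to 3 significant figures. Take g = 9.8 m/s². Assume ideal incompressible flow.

P₂ = 480000 Pa

The volume flow rate is constant, so v₂ = (A₁/A₂)v₁ = (172/62.4)·3.99 = 11.0 m/s.
Applying Bernoulli between the two ends and solving for P₂: P₂ = P₁ + ½ρ(v₁² − v₂²) − ρgΔh.
P₂ = 687000 + ½·1000·(3.99² − 11.0²) − 1000·9.8·(+15.8) = 687000 + (-52600) − (155000) = 480000 Pa.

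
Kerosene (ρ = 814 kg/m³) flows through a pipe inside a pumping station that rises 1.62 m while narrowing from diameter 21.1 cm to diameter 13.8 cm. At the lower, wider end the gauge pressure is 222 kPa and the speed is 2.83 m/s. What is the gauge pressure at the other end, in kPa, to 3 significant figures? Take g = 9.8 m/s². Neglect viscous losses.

P₂ ≈ 195 kPa

The volume flow rate is constant, so v₂ = (A₁/A₂)v₁ = (350/150)·2.83 = 6.62 m/s.
Bernoulli: P₁ + ½ρv₁² + ρg h₁ = P₂ + ½ρv₂² + ρg h₂, so P₂ = P₁ + ½ρ(v₁² − v₂²) − ρg(h₂ − h₁).
P₂ = 222000 + ½·814·(2.83² − 6.62²) − 814·9.8·(+1.62) = 222000 + (-14600) − (12900) = 195000 Pa.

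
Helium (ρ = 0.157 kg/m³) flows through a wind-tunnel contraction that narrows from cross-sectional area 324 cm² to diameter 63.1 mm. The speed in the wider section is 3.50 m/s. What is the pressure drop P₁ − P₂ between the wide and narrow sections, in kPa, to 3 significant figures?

ΔP = 0.102 kPa

Continuity gives A₁v₁ = A₂v₂, so v₂ = (324 cm²)/(31.3 cm²) × 3.50 m/s = 36.3 m/s.
Bernoulli (h₁ = h₂): P₁ − P₂ = ½ρ(v₂² − v₁²).
P₁ − P₂ = ½·0.157·(36.3² − 3.50²) = ½·0.157·1300 = 102 Pa.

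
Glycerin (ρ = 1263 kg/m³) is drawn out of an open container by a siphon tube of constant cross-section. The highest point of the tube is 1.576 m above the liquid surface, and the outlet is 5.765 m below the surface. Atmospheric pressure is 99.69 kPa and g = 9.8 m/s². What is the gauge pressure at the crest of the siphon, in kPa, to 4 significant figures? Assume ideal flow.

From the surface to the outlet (both open to atmosphere, surface at rest): v = √(2g·h_out) = √(2·9.8·5.765) = 10.63 m/s.
The bore is uniform, so the speed at the crest is the same v. Bernoulli surface→crest: P_atm = P_top + ½ρv² + ρg·h_top.
P_top = 99690 − ½·1263·10.63² − 1263·9.8·1.576 = 8828 Pa. So P_gauge = P_top − P_atm = -90860 Pa.

P_gauge ≈ -90.86 kPa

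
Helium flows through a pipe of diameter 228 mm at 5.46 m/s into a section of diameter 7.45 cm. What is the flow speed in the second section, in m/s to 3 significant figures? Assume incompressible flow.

The volume flow rate is constant, so v₂ = (A₁/A₂)v₁ = (408/43.6)·5.46 = 51.1 m/s.

v₂ = 51.1 m/s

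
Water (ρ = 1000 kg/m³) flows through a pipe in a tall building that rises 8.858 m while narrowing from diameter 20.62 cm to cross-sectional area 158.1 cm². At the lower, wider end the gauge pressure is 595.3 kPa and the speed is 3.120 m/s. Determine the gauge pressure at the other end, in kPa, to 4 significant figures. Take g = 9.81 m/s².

The volume flow rate is constant, so v₂ = (A₁/A₂)v₁ = (333.9/158.1)·3.120 = 6.590 m/s.
Applying Bernoulli between the two ends and solving for P₂: P₂ = P₁ + ½ρ(v₁² − v₂²) − ρgΔh.
P₂ = 595300 + ½·1000·(3.120² − 6.590²) − 1000·9.81·(+8.858) = 595300 + (-16850) − (86900) = 491600 Pa.

491.6 kPa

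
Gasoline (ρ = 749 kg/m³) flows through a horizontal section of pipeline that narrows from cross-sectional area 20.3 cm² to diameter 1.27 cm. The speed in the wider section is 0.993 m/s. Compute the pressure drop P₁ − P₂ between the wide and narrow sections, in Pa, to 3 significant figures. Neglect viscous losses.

ΔP ≈ 94500 Pa

Mass conservation (A₁v₁ = A₂v₂) gives v₂ = 0.993 × 20.3/1.27 = 15.9 m/s.
The pipe is horizontal, so Bernoulli reduces to P₁ + ½ρv₁² = P₂ + ½ρv₂².
P₁ − P₂ = ½·749·(15.9² − 0.993²) = ½·749·252 = 94500 Pa.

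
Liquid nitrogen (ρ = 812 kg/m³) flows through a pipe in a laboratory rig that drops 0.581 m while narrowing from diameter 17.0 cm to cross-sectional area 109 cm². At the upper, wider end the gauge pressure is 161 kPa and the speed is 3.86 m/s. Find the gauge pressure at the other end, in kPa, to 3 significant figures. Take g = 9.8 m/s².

Mass conservation (A₁v₁ = A₂v₂) gives v₂ = 3.86 × 227/109 = 8.04 m/s.
Bernoulli: P₁ + ½ρv₁² + ρg h₁ = P₂ + ½ρv₂² + ρg h₂, so P₂ = P₁ + ½ρ(v₁² − v₂²) − ρg(h₂ − h₁).
P₂ = 161000 + ½·812·(3.86² − 8.04²) − 812·9.8·(−0.581) = 161000 + (-20200) − (-4620) = 145000 Pa.

P₂ = 145 kPa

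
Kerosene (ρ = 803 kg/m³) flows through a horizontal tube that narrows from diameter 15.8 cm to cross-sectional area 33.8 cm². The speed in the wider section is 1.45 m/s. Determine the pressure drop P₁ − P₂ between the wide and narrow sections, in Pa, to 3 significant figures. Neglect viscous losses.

Continuity gives A₁v₁ = A₂v₂, so v₂ = (196 cm²)/(33.8 cm²) × 1.45 m/s = 8.41 m/s.
With no height change, Bernoulli's equation is P₁ + ½ρv₁² = P₂ + ½ρv₂².
P₁ − P₂ = ½·803·(8.41² − 1.45²) = ½·803·68.6 = 27600 Pa.

ΔP ≈ 27600 Pa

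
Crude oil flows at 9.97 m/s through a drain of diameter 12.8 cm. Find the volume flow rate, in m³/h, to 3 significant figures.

Q ≈ 462 m³/h

Q = A·v = 0.0129 m² × 9.97 m/s = 0.128 m³/s.
Converting: 0.128 m³/s × 3600 = 462 m³/h.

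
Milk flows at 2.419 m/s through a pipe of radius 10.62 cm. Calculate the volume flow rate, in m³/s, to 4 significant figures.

Q = A·v = 0.03543 m² × 2.419 m/s = 0.08571 m³/s.

Q ≈ 0.08571 m³/s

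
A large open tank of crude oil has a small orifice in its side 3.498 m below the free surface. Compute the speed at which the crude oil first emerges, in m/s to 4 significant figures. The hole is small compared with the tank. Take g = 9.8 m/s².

8.280 m/s

With the surface at rest and both surface and jet at atmospheric pressure, Bernoulli gives ρg h = ½ρv², so v = √(2gh) = √(2·9.8·3.498) = 8.280 m/s.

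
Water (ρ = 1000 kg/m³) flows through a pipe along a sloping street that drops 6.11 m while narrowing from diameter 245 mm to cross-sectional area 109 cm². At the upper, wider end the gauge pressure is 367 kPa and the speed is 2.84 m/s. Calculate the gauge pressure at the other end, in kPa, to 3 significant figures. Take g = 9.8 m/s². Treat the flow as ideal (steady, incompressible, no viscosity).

By continuity, v₂ = v₁·A₁/A₂ = 2.84·(471/109) = 12.3 m/s.
Bernoulli: P₁ + ½ρv₁² + ρg h₁ = P₂ + ½ρv₂² + ρg h₂, so P₂ = P₁ + ½ρ(v₁² − v₂²) − ρg(h₂ − h₁).
P₂ = 367000 + ½·1000·(2.84² − 12.3²) − 1000·9.8·(−6.11) = 367000 + (-71400) − (-59900) = 355000 Pa.

P₂ ≈ 355 kPa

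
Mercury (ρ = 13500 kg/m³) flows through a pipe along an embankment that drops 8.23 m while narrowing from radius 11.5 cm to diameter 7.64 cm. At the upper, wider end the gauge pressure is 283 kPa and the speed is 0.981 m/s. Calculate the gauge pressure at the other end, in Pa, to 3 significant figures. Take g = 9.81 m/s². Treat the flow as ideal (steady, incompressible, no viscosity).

P₂ ≈ 846000 Pa

The volume flow rate is constant, so v₂ = (A₁/A₂)v₁ = (415/45.8)·0.981 = 8.89 m/s.
Bernoulli: P₁ + ½ρv₁² + ρg h₁ = P₂ + ½ρv₂² + ρg h₂, so P₂ = P₁ + ½ρ(v₁² − v₂²) − ρg(h₂ − h₁).
P₂ = 283000 + ½·13500·(0.981² − 8.89²) − 13500·9.81·(−8.23) = 283000 + (-527000) − (-1090000) = 846000 Pa.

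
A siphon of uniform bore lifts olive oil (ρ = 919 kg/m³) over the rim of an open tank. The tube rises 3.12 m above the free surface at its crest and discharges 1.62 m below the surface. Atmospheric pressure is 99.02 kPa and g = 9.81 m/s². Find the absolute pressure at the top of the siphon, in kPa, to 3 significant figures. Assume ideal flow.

From the surface to the outlet (both open to atmosphere, surface at rest): v = √(2g·h_out) = √(2·9.81·1.62) = 5.64 m/s.
Continuity keeps v the same throughout the tube; from surface to crest, P_atm + 0 = P_top + ½ρv² + ρg·h_top.
P_top = 99020 − ½·919·5.64² − 919·9.81·3.12 = 56300 Pa.

56.3 kPa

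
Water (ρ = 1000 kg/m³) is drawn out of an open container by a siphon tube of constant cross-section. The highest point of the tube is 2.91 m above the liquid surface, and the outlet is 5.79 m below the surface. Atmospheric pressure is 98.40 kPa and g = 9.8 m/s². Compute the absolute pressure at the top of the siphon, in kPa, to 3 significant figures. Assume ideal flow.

P_top ≈ 13.1 kPa

From the surface to the outlet (both open to atmosphere, surface at rest): v = √(2g·h_out) = √(2·9.8·5.79) = 10.7 m/s.
Continuity keeps v the same throughout the tube; from surface to crest, P_atm + 0 = P_top + ½ρv² + ρg·h_top.
P_top = 98400 − ½·1000·10.7² − 1000·9.8·2.91 = 13100 Pa.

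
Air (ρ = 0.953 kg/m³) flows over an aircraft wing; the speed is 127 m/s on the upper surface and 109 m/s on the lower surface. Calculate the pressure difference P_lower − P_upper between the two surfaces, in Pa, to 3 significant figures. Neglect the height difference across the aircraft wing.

ΔP = 2020 Pa

With negligible Δh, P + ½ρv² is constant, so P_low − P_up = ½ρ(v_up² − v_low²).
ΔP = ½·0.953·(127² − 109²) = 2020 Pa.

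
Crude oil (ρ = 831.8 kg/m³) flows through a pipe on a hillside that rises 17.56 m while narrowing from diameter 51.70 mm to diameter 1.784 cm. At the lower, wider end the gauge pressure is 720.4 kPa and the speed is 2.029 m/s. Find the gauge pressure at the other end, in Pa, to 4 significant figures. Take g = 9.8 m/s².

Continuity gives A₁v₁ = A₂v₂, so v₂ = (20.99 cm²)/(2.500 cm²) × 2.029 m/s = 17.04 m/s.
Applying Bernoulli between the two ends and solving for P₂: P₂ = P₁ + ½ρ(v₁² − v₂²) − ρgΔh.
P₂ = 720400 + ½·831.8·(2.029² − 17.04²) − 831.8·9.8·(+17.56) = 720400 + (-119100) − (143100) = 458200 Pa.

P₂ ≈ 458200 Pa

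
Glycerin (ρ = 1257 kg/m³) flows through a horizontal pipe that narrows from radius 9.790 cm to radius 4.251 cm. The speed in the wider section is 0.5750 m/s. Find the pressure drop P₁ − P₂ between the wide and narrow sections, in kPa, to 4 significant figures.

ΔP ≈ 5.638 kPa

Continuity gives A₁v₁ = A₂v₂, so v₂ = (301.1 cm²)/(56.77 cm²) × 0.5750 m/s = 3.050 m/s.
Along the horizontal streamline, P + ½ρv² is constant.
P₁ − P₂ = ½·1257·(3.050² − 0.5750²) = ½·1257·8.970 = 5638 Pa.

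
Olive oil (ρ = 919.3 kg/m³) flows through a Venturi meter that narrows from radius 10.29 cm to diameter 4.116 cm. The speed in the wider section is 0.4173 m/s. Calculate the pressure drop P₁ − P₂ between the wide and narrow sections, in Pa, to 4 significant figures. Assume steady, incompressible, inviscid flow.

ΔP ≈ 49950 Pa

The volume flow rate is constant, so v₂ = (A₁/A₂)v₁ = (332.6/13.31)·0.4173 = 10.43 m/s.
Along the horizontal streamline, P + ½ρv² is constant.
P₁ − P₂ = ½·919.3·(10.43² − 0.4173²) = ½·919.3·108.7 = 49950 Pa.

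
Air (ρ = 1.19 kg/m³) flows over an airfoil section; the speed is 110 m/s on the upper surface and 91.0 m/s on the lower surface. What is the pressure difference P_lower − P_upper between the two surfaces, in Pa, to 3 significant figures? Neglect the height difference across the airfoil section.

Bernoulli (same height): P_lower − P_upper = ½ρ(v_upper² − v_lower²).
ΔP = ½·1.19·(110² − 91.0²) = 2270 Pa.

ΔP ≈ 2270 Pa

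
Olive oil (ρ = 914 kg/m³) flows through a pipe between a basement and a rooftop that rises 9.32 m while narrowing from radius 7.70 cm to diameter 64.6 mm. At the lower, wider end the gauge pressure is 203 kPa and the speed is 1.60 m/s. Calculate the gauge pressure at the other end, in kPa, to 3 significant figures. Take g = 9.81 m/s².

By continuity, v₂ = v₁·A₁/A₂ = 1.60·(186/32.8) = 9.09 m/s.
Bernoulli: P₁ + ½ρv₁² + ρg h₁ = P₂ + ½ρv₂² + ρg h₂, so P₂ = P₁ + ½ρ(v₁² − v₂²) − ρg(h₂ − h₁).
P₂ = 203000 + ½·914·(1.60² − 9.09²) − 914·9.81·(+9.32) = 203000 + (-36600) − (83600) = 82800 Pa.

P₂ = 82.8 kPa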